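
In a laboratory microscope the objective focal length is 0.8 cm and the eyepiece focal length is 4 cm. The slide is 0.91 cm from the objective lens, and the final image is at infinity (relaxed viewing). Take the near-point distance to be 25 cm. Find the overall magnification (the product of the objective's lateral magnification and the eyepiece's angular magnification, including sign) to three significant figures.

-45.5

Objective: 1/d_i = 1/f_obj - 1/d_o = 1/0.8 - 1/0.91 = 0.15110 cm^-1, so d_i = 6.618 cm.
m_obj = -d_i/d_o = -6.618/0.91 = -7.273.
Eyepiece angular magnification (image at infinity): M_eye = D/f_e = 25/4 = 6.250.
Overall M = m_obj x M_eye = (-7.273)(6.250) = -45.45.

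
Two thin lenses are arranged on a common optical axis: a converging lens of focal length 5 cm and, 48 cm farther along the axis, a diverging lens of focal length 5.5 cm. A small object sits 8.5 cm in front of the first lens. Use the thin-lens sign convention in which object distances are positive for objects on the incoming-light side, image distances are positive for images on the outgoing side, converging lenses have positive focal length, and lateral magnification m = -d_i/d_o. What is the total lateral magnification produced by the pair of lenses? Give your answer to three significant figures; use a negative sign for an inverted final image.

-0.190

First lens: d_i1 = 1/(1/5 - 1/8.5) = 12.143 cm.
m_1 = -(12.143)/8.5 = -1.4286.
Object distance for lens 2: d_o2 = 48 - 12.143 = 35.857 cm.
Second lens: d_i2 = 1/(1/(-5.5) - 1/(35.857)) = -4.769 cm.
m_2 = -(-4.769)/(35.857) = 0.1330.
Overall magnification: m = m_1 m_2 = -0.1900.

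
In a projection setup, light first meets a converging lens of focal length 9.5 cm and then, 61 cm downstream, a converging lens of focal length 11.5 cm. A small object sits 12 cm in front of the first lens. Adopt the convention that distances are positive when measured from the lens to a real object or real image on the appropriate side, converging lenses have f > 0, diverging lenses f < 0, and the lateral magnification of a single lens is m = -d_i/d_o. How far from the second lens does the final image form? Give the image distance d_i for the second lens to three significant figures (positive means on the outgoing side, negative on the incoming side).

First lens: d_i1 = 1/(1/9.5 - 1/12) = 45.600 cm.
Object distance for lens 2: d_o2 = 61 - 45.600 = 15.400 cm.
Second lens: d_i2 = 1/(1/11.5 - 1/(15.400)) = 45.410 cm.

45.4 cm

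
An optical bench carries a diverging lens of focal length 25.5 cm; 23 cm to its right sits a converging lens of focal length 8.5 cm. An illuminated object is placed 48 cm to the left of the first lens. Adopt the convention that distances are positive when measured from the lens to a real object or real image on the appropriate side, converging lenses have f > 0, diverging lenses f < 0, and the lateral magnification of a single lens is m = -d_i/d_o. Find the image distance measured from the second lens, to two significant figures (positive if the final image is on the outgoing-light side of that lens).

11 cm

Applying the thin-lens equation to the first lens, 1/(-25.5) = 1/48 + 1/d_i1, which gives d_i1 = -16.653 cm.
The intermediate image is virtual, 16.653 cm to the left of lens 1, so d_o2 = L - d_i1 = 23 - (-16.653) = 39.653 cm.
Applying the thin-lens equation again with f_2 = 8.5 cm and d_o2 = 39.653 cm gives d_i2 = 10.819 cm.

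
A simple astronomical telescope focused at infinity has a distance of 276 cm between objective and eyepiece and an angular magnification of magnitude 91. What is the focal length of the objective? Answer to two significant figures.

In normal adjustment the tube length equals f_obj + f_eye and |M| = f_obj/f_eye.
So f_obj = 91 f_eye and 91 f_eye + f_eye = 276 cm, giving f_eye = 276/92 = 3.000 cm and f_obj = 273.000 cm.

270 cm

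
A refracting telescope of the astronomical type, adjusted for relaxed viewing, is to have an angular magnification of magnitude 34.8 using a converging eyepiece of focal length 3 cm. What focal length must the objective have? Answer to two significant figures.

100 cm

|M| = f_obj/|f_eye|, so f_obj = |M| x |f_eye| = 34.8 x 3 = 104.400 cm.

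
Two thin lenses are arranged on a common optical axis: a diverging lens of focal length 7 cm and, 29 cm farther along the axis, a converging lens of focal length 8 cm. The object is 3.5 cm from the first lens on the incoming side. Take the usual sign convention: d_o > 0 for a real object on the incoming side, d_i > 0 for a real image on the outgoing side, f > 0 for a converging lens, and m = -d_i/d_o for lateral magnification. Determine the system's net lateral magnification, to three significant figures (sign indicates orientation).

First lens: d_i1 = 1/(1/(-7) - 1/3.5) = -2.333 cm.
m_1 = -(-2.333)/3.5 = 0.6667.
The intermediate image is virtual, 2.333 cm to the left of lens 1, so d_o2 = L - d_i1 = 29 - (-2.333) = 31.333 cm.
Second lens: d_i2 = 1/(1/8 - 1/(31.333)) = 10.743 cm.
m_2 = -(10.743)/(31.333) = -0.3429.
Overall magnification: m = m_1 m_2 = -0.2286.

-0.229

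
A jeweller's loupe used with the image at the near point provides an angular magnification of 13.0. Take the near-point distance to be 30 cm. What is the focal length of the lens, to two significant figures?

For the image at the near point, M = 1 + D/f.
f = D/(M - 1) = 30/(13.0 - 1) = 2.500 cm.

2.5 cm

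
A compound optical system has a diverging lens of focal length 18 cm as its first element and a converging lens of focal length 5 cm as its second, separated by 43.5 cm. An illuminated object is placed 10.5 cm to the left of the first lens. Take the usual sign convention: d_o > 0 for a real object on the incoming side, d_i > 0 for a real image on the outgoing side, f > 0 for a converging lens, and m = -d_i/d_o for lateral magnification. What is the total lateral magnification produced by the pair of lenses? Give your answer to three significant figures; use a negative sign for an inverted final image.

-0.0700

Lens 1: 1/d_i1 = 1/f_1 - 1/d_o1 = 1/(-18) - 1/10.5 = -0.15079 cm^-1, so d_i1 = -6.632 cm.
m_1 = -(-6.632)/10.5 = 0.6316.
With d_i1 < 0 the first image is virtual and lies on the object side; the object distance for lens 2 is d_o2 = 43.5 - (-6.632) = 50.132 cm.
Lens 2: 1/d_i2 = 1/f_2 - 1/d_o2 = 1/5 - 1/(50.132) = 0.18005 cm^-1, so d_i2 = 5.554 cm.
m_2 = -(5.554)/(50.132) = -0.1108.
The system's lateral magnification is m_1 m_2 = (0.6316)(-0.1108) = -0.0700.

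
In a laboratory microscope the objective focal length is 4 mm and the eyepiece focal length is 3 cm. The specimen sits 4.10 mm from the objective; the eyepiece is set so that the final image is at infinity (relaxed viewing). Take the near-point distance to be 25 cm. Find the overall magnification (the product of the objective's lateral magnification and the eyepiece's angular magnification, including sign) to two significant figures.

Convert to cm: f_obj = 4 mm = 0.4 cm; d_o = 4.10 mm = 0.41 cm.
Objective: 1/d_i = 1/f_obj - 1/d_o = 1/0.4 - 1/0.41 = 0.06098 cm^-1, so d_i = 16.400 cm.
m_obj = -d_i/d_o = -16.400/0.41 = -40.000.
Eyepiece angular magnification (image at infinity): M_eye = D/f_e = 25/3 = 8.333.
Overall M = m_obj x M_eye = (-40.000)(8.333) = -333.33.

-330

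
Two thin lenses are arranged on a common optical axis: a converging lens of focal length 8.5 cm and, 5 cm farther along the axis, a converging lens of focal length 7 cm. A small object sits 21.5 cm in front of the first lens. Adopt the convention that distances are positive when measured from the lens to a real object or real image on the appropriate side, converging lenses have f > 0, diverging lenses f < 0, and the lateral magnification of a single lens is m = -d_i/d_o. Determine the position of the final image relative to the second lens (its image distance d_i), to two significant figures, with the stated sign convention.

First lens: d_i1 = 1/(1/8.5 - 1/21.5) = 14.058 cm.
This image would form 14.058 cm past lens 1, i.e. 9.058 cm beyond lens 2, so it is a virtual object for lens 2: d_o2 = 5 - 14.058 = -9.058 cm.
Second lens: d_i2 = 1/(1/7 - 1/(-9.058)) = 3.949 cm.

3.9 cm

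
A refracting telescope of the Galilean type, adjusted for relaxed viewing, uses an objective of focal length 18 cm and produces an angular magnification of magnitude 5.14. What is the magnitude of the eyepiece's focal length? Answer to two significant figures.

|M| = f_obj/|f_eye|, so |f_eye| = f_obj/|M| = 18/5.14 = 3.502 cm.
(The eyepiece is diverging, so its signed focal length is -3.502 cm.)

3.5 cm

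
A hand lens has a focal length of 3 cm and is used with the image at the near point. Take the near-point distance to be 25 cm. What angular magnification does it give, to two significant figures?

M = 1 + D/f = 1 + 25/3 = 9.333.

9.3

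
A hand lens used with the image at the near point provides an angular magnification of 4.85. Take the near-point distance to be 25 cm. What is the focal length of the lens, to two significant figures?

6.5 cm

For the image at the near point, M = 1 + D/f.
f = D/(M - 1) = 25/(4.85 - 1) = 6.494 cm.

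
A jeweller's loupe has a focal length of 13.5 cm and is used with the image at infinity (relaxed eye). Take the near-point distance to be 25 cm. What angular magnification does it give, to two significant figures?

1.9

M = D/f = 25/13.5 = 1.852.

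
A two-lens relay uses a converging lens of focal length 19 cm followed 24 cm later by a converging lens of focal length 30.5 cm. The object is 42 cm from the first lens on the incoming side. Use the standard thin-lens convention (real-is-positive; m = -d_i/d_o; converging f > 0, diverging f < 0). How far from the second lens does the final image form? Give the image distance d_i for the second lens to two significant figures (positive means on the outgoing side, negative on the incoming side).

7.9 cm

Lens 1: 1/d_i1 = 1/f_1 - 1/d_o1 = 1/19 - 1/42 = 0.02882 cm^-1, so d_i1 = 34.696 cm.
This image would form 34.696 cm past lens 1, i.e. 10.696 cm beyond lens 2, so it is a virtual object for lens 2: d_o2 = 24 - 34.696 = -10.696 cm.
Lens 2: 1/d_i2 = 1/f_2 - 1/d_o2 = 1/30.5 - 1/(-10.696) = 0.12628 cm^-1, so d_i2 = 7.919 cm.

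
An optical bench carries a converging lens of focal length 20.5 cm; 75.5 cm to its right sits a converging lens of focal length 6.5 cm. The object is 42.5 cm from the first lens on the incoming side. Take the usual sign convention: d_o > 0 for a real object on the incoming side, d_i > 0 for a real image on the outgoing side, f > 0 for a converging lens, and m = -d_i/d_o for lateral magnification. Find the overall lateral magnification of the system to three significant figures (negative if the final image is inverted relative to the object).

0.206

Applying the thin-lens equation to the first lens, 1/20.5 = 1/42.5 + 1/d_i1, which gives d_i1 = 39.602 cm.
Its lateral magnification is m_1 = -d_i1/d_o1 = -(39.602)/42.5 = -0.9318.
Object distance for lens 2: d_o2 = 75.5 - 39.602 = 35.898 cm.
Applying the thin-lens equation again with f_2 = 6.5 cm and d_o2 = 35.898 cm gives d_i2 = 7.937 cm.
m_2 = -(7.937)/(35.898) = -0.2211.
The system's lateral magnification is m_1 m_2 = (-0.9318)(-0.2211) = 0.2060.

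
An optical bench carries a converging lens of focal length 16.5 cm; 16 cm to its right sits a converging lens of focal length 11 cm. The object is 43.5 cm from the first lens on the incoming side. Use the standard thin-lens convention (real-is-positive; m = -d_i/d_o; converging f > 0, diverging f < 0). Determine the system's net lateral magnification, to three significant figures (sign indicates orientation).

-0.311

First lens: d_i1 = 1/(1/16.5 - 1/43.5) = 26.583 cm.
m_1 = -(26.583)/43.5 = -0.6111.
This image would form 26.583 cm past lens 1, i.e. 10.583 cm beyond lens 2, so it is a virtual object for lens 2: d_o2 = 16 - 26.583 = -10.583 cm.
Second lens: d_i2 = 1/(1/11 - 1/(-10.583)) = 5.394 cm.
m_2 = -(5.394)/(-10.583) = 0.5097.
Total m = m_1 x m_2 = (-0.6111)(0.5097) = -0.3115.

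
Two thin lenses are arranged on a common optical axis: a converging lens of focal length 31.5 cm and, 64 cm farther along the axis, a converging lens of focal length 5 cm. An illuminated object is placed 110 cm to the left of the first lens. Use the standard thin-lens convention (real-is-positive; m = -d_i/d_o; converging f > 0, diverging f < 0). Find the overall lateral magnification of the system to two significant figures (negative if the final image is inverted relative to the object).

Lens 1: 1/d_i1 = 1/f_1 - 1/d_o1 = 1/31.5 - 1/110 = 0.02266 cm^-1, so d_i1 = 44.140 cm.
m_1 = -(44.140)/110 = -0.4013.
That image sits 19.860 cm in front of the second lens, so d_o2 = 19.860 cm.
Lens 2: 1/d_i2 = 1/f_2 - 1/d_o2 = 1/5 - 1/(19.860) = 0.14965 cm^-1, so d_i2 = 6.682 cm.
m_2 = -(6.682)/(19.860) = -0.3365.
The system's lateral magnification is m_1 m_2 = (-0.4013)(-0.3365) = 0.1350.

0.14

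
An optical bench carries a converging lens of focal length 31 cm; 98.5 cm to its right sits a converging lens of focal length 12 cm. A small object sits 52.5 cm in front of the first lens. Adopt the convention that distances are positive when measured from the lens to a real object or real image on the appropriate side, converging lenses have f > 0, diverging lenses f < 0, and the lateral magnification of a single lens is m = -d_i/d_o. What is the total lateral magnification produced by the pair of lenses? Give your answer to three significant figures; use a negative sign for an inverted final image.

1.60

Lens 1: 1/d_i1 = 1/f_1 - 1/d_o1 = 1/31 - 1/52.5 = 0.01321 cm^-1, so d_i1 = 75.698 cm.
m_1 = -(75.698)/52.5 = -1.4419.
The intermediate image is 75.698 cm to the right of lens 1, so d_o2 = L - d_i1 = 98.5 - 75.698 = 22.802 cm.
Lens 2: 1/d_i2 = 1/f_2 - 1/d_o2 = 1/12 - 1/(22.802) = 0.03948 cm^-1, so d_i2 = 25.330 cm.
m_2 = -(25.330)/(22.802) = -1.1109.
Overall magnification: m = m_1 m_2 = 1.6017.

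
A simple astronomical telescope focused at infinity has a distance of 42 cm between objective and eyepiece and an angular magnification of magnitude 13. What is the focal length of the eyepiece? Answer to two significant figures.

3.0 cm

In normal adjustment the tube length equals f_obj + f_eye and |M| = f_obj/f_eye.
So f_obj = 13 f_eye and 13 f_eye + f_eye = 42 cm, giving f_eye = 42/14 = 3.000 cm and f_obj = 39.000 cm.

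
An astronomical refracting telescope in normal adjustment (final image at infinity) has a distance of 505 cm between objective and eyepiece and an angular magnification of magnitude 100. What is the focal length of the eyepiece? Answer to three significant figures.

In normal adjustment the tube length equals f_obj + f_eye and |M| = f_obj/f_eye.
So f_obj = 100 f_eye and 100 f_eye + f_eye = 505 cm, giving f_eye = 505/101 = 5.000 cm and f_obj = 500.000 cm.

5.00 cm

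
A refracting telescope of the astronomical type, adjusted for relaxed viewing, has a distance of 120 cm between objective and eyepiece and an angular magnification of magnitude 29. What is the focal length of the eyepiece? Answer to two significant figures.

In normal adjustment the tube length equals f_obj + f_eye and |M| = f_obj/f_eye.
So f_obj = 29 f_eye and 29 f_eye + f_eye = 120 cm, giving f_eye = 120/30 = 4.000 cm and f_obj = 116.000 cm.

4.0 cm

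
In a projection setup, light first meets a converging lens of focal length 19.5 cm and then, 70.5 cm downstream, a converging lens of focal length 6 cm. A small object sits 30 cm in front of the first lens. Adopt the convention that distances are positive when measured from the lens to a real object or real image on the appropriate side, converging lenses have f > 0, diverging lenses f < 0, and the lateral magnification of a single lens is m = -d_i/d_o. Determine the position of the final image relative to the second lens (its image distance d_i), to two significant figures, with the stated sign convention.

10 cm

Lens 1: 1/d_i1 = 1/f_1 - 1/d_o1 = 1/19.5 - 1/30 = 0.01795 cm^-1, so d_i1 = 55.714 cm.
That image sits 14.786 cm in front of the second lens, so d_o2 = 14.786 cm.
Lens 2: 1/d_i2 = 1/f_2 - 1/d_o2 = 1/6 - 1/(14.786) = 0.09903 cm^-1, so d_i2 = 10.098 cm.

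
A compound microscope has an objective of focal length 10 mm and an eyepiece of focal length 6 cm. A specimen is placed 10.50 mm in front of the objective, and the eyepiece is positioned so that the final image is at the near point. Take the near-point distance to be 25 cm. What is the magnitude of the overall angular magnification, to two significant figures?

Convert to cm: f_obj = 10 mm = 1 cm; d_o = 10.50 mm = 1.05 cm.
Objective: 1/d_i = 1/f_obj - 1/d_o = 1/1 - 1/1.05 = 0.04762 cm^-1, so d_i = 21.000 cm.
m_obj = -d_i/d_o = -21.000/1.05 = -20.000.
Eyepiece angular magnification (image at near point): M_eye = 1 + D/f_e = 1 + 25/6 = 5.167.
Overall M = m_obj x M_eye = (-20.000)(5.167) = -103.33.
|M| = 103.33.

100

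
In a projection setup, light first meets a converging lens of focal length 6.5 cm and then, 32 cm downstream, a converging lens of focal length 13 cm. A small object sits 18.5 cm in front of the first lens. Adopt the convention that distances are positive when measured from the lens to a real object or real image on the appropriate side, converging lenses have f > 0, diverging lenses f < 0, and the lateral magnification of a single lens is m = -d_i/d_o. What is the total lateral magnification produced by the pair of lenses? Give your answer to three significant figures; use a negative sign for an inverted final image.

Lens 1: 1/d_i1 = 1/f_1 - 1/d_o1 = 1/6.5 - 1/18.5 = 0.09979 cm^-1, so d_i1 = 10.021 cm.
m_1 = -(10.021)/18.5 = -0.5417.
That image sits 21.979 cm in front of the second lens, so d_o2 = 21.979 cm.
Lens 2: 1/d_i2 = 1/f_2 - 1/d_o2 = 1/13 - 1/(21.979) = 0.03143 cm^-1, so d_i2 = 31.821 cm.
m_2 = -(31.821)/(21.979) = -1.4478.
The system's lateral magnification is m_1 m_2 = (-0.5417)(-1.4478) = 0.7842.

0.784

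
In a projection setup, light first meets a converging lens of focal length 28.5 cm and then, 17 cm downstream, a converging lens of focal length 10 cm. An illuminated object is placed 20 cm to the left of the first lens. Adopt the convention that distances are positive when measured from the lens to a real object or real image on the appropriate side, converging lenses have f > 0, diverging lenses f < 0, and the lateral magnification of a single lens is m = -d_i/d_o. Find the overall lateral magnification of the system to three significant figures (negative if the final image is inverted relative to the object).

Applying the thin-lens equation to the first lens, 1/28.5 = 1/20 + 1/d_i1, which gives d_i1 = -67.059 cm.
Its lateral magnification is m_1 = -d_i1/d_o1 = -(-67.059)/20 = 3.3529.
With d_i1 < 0 the first image is virtual and lies on the object side; the object distance for lens 2 is d_o2 = 17 - (-67.059) = 84.059 cm.
Applying the thin-lens equation again with f_2 = 10 cm and d_o2 = 84.059 cm gives d_i2 = 11.350 cm.
m_2 = -(11.350)/(84.059) = -0.1350.
The system's lateral magnification is m_1 m_2 = (3.3529)(-0.1350) = -0.4527.

-0.453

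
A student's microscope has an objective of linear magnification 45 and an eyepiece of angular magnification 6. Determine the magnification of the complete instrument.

270

The overall magnification of a compound microscope is the product of the objective and eyepiece magnifications:
M = M_obj x M_eye = 45 x 6 = 270.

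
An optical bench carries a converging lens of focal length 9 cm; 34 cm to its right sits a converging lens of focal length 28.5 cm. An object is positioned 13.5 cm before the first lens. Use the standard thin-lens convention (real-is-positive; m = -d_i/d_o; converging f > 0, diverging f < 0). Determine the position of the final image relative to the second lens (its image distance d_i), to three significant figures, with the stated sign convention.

Lens 1: 1/d_i1 = 1/f_1 - 1/d_o1 = 1/9 - 1/13.5 = 0.03704 cm^-1, so d_i1 = 27.000 cm.
Object distance for lens 2: d_o2 = 34 - 27.000 = 7.000 cm.
Lens 2: 1/d_i2 = 1/f_2 - 1/d_o2 = 1/28.5 - 1/(7.000) = -0.10777 cm^-1, so d_i2 = -9.279 cm.

-9.28 cm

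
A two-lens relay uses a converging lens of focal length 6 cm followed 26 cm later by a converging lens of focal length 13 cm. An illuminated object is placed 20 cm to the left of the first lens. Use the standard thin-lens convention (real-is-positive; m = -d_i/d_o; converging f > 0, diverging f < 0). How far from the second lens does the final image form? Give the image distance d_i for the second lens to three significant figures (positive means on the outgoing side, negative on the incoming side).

51.2 cm

Applying the thin-lens equation to the first lens, 1/6 = 1/20 + 1/d_i1, which gives d_i1 = 8.571 cm.
Object distance for lens 2: d_o2 = 26 - 8.571 = 17.429 cm.
Applying the thin-lens equation again with f_2 = 13 cm and d_o2 = 17.429 cm gives d_i2 = 51.161 cm.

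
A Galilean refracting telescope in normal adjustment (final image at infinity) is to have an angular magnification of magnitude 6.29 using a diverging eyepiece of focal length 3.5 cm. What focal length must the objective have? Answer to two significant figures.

|M| = f_obj/|f_eye|, so f_obj = |M| x |f_eye| = 6.29 x 3.5 = 22.015 cm.

22 cm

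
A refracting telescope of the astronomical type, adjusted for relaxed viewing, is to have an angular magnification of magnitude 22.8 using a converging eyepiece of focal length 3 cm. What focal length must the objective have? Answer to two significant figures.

68 cm

|M| = f_obj/|f_eye|, so f_obj = |M| x |f_eye| = 22.8 x 3 = 68.400 cm.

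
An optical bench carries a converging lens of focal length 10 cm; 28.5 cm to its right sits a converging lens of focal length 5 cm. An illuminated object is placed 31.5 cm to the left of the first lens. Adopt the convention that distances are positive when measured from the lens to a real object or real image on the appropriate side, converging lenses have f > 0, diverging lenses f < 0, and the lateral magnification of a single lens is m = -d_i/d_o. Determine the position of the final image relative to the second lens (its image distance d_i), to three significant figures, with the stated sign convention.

First lens: d_i1 = 1/(1/10 - 1/31.5) = 14.651 cm.
That image sits 13.849 cm in front of the second lens, so d_o2 = 13.849 cm.
Second lens: d_i2 = 1/(1/5 - 1/(13.849)) = 7.825 cm.

7.83 cm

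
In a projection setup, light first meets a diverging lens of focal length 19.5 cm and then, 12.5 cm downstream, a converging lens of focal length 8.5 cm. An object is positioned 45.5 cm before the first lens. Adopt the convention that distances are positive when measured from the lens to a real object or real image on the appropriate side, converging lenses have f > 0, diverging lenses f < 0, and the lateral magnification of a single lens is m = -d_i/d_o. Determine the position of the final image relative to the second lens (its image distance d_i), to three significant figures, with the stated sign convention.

12.6 cm

Lens 1: 1/d_i1 = 1/f_1 - 1/d_o1 = 1/(-19.5) - 1/45.5 = -0.07326 cm^-1, so d_i1 = -13.650 cm.
The intermediate image is virtual, 13.650 cm to the left of lens 1, so d_o2 = L - d_i1 = 12.5 - (-13.650) = 26.150 cm.
Lens 2: 1/d_i2 = 1/f_2 - 1/d_o2 = 1/8.5 - 1/(26.150) = 0.07941 cm^-1, so d_i2 = 12.593 cm.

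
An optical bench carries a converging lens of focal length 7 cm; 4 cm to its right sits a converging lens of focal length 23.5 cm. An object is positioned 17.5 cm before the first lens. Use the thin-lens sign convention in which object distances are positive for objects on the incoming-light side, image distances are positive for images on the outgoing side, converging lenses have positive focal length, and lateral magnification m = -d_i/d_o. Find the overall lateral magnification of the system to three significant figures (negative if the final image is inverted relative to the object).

Applying the thin-lens equation to the first lens, 1/7 = 1/17.5 + 1/d_i1, which gives d_i1 = 11.667 cm.
Its lateral magnification is m_1 = -d_i1/d_o1 = -(11.667)/17.5 = -0.6667.
This image would form 11.667 cm past lens 1, i.e. 7.667 cm beyond lens 2, so it is a virtual object for lens 2: d_o2 = 4 - 11.667 = -7.667 cm.
Applying the thin-lens equation again with f_2 = 23.5 cm and d_o2 = -7.667 cm gives d_i2 = 5.781 cm.
m_2 = -(5.781)/(-7.667) = 0.7540.
Total m = m_1 x m_2 = (-0.6667)(0.7540) = -0.5027.

-0.503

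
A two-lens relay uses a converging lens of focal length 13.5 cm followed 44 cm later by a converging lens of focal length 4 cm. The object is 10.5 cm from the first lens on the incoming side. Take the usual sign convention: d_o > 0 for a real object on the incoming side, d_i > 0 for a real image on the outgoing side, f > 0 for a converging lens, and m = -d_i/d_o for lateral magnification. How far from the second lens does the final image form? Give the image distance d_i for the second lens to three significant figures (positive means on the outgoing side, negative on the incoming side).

First lens: d_i1 = 1/(1/13.5 - 1/10.5) = -47.250 cm.
With d_i1 < 0 the first image is virtual and lies on the object side; the object distance for lens 2 is d_o2 = 44 - (-47.250) = 91.250 cm.
Second lens: d_i2 = 1/(1/4 - 1/(91.250)) = 4.183 cm.

4.18 cm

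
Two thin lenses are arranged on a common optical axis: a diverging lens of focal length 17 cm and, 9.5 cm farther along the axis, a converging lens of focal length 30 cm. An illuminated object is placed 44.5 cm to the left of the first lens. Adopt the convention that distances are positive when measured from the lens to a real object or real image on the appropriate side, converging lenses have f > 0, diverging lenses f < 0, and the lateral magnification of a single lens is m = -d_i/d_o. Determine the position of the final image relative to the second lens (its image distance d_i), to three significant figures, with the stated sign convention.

-79.8 cm

Applying the thin-lens equation to the first lens, 1/(-17) = 1/44.5 + 1/d_i1, which gives d_i1 = -12.301 cm.
With d_i1 < 0 the first image is virtual and lies on the object side; the object distance for lens 2 is d_o2 = 9.5 - (-12.301) = 21.801 cm.
Applying the thin-lens equation again with f_2 = 30 cm and d_o2 = 21.801 cm gives d_i2 = -79.767 cm.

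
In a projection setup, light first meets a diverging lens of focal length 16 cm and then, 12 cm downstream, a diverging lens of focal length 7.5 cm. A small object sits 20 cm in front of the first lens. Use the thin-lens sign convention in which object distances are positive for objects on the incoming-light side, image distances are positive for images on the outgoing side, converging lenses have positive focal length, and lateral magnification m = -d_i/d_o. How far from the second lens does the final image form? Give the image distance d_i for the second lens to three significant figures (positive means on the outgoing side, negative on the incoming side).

-5.52 cm

Lens 1: 1/d_i1 = 1/f_1 - 1/d_o1 = 1/(-16) - 1/20 = -0.11250 cm^-1, so d_i1 = -8.889 cm.
The intermediate image is virtual, 8.889 cm to the left of lens 1, so d_o2 = L - d_i1 = 12 - (-8.889) = 20.889 cm.
Lens 2: 1/d_i2 = 1/f_2 - 1/d_o2 = 1/(-7.5) - 1/(20.889) = -0.18121 cm^-1, so d_i2 = -5.519 cm.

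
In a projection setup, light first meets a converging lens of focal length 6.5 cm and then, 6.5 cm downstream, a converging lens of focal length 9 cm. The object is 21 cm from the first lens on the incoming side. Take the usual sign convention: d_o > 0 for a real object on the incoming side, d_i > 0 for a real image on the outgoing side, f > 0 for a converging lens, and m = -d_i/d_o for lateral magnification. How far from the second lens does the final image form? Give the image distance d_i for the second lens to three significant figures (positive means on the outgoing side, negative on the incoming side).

Applying the thin-lens equation to the first lens, 1/6.5 = 1/21 + 1/d_i1, which gives d_i1 = 9.414 cm.
This image would form 9.414 cm past lens 1, i.e. 2.914 cm beyond lens 2, so it is a virtual object for lens 2: d_o2 = 6.5 - 9.414 = -2.914 cm.
Applying the thin-lens equation again with f_2 = 9 cm and d_o2 = -2.914 cm gives d_i2 = 2.201 cm.

2.20 cm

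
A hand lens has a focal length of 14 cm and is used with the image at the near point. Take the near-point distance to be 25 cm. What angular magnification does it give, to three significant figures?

2.79

M = 1 + D/f = 1 + 25/14 = 2.786.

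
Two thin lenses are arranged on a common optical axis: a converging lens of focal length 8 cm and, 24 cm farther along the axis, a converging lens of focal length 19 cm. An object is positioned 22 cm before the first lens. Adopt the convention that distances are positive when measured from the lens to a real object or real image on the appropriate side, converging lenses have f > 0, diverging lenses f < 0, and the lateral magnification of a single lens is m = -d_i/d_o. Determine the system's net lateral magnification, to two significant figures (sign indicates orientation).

First lens: d_i1 = 1/(1/8 - 1/22) = 12.571 cm.
m_1 = -(12.571)/22 = -0.5714.
Object distance for lens 2: d_o2 = 24 - 12.571 = 11.429 cm.
Second lens: d_i2 = 1/(1/19 - 1/(11.429)) = -28.679 cm.
m_2 = -(-28.679)/(11.429) = 2.5094.
The system's lateral magnification is m_1 m_2 = (-0.5714)(2.5094) = -1.4340.

-1.4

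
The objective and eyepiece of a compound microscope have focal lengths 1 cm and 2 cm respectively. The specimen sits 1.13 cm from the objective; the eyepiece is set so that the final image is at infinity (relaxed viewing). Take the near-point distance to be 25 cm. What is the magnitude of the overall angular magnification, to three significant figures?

96.2

Objective: 1/d_i = 1/f_obj - 1/d_o = 1/1 - 1/1.13 = 0.11504 cm^-1, so d_i = 8.692 cm.
m_obj = -d_i/d_o = -8.692/1.13 = -7.692.
Eyepiece angular magnification (image at infinity): M_eye = D/f_e = 25/2 = 12.500.
Overall M = m_obj x M_eye = (-7.692)(12.500) = -96.15.
|M| = 96.15.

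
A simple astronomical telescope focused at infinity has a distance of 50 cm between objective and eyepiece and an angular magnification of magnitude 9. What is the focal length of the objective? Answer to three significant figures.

45.0 cm

In normal adjustment the tube length equals f_obj + f_eye and |M| = f_obj/f_eye.
So f_obj = 9 f_eye and 9 f_eye + f_eye = 50 cm, giving f_eye = 50/10 = 5.000 cm and f_obj = 45.000 cm.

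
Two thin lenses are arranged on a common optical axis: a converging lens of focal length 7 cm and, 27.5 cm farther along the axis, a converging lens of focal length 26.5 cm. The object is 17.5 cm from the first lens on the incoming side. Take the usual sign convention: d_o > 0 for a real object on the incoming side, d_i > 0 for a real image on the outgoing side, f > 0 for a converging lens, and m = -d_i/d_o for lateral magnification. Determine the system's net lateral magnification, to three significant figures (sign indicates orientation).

-1.66

First lens: d_i1 = 1/(1/7 - 1/17.5) = 11.667 cm.
m_1 = -(11.667)/17.5 = -0.6667.
The intermediate image is 11.667 cm to the right of lens 1, so d_o2 = L - d_i1 = 27.5 - 11.667 = 15.833 cm.
Second lens: d_i2 = 1/(1/26.5 - 1/(15.833)) = -39.336 cm.
m_2 = -(-39.336)/(15.833) = 2.4844.
Overall magnification: m = m_1 m_2 = -1.6562.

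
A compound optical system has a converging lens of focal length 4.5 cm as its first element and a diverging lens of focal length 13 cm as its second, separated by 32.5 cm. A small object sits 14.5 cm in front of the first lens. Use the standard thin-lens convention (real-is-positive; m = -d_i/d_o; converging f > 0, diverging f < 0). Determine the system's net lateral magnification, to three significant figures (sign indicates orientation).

Lens 1: 1/d_i1 = 1/f_1 - 1/d_o1 = 1/4.5 - 1/14.5 = 0.15326 cm^-1, so d_i1 = 6.525 cm.
m_1 = -(6.525)/14.5 = -0.4500.
The intermediate image is 6.525 cm to the right of lens 1, so d_o2 = L - d_i1 = 32.5 - 6.525 = 25.975 cm.
Lens 2: 1/d_i2 = 1/f_2 - 1/d_o2 = 1/(-13) - 1/(25.975) = -0.11542 cm^-1, so d_i2 = -8.664 cm.
m_2 = -(-8.664)/(25.975) = 0.3335.
Total m = m_1 x m_2 = (-0.4500)(0.3335) = -0.1501.

-0.150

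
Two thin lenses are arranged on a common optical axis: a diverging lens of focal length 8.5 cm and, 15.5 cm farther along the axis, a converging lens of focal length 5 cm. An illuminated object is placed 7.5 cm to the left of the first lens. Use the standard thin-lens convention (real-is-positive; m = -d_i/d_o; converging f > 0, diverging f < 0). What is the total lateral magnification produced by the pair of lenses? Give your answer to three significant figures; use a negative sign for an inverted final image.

First lens: d_i1 = 1/(1/(-8.5) - 1/7.5) = -3.984 cm.
m_1 = -(-3.984)/7.5 = 0.5312.
With d_i1 < 0 the first image is virtual and lies on the object side; the object distance for lens 2 is d_o2 = 15.5 - (-3.984) = 19.484 cm.
Second lens: d_i2 = 1/(1/5 - 1/(19.484)) = 6.726 cm.
m_2 = -(6.726)/(19.484) = -0.3452.
Overall magnification: m = m_1 m_2 = -0.1834.

-0.183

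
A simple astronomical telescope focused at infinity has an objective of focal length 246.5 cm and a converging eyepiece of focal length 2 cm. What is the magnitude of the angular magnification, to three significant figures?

|M| = f_obj/|f_eye| = 246.5/2 = 123.250.

123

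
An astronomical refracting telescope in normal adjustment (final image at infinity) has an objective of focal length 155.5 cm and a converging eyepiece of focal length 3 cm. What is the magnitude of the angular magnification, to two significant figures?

|M| = f_obj/|f_eye| = 155.5/3 = 51.833.

52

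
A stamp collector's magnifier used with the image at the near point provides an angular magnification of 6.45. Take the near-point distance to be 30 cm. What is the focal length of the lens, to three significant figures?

5.50 cm

For the image at the near point, M = 1 + D/f.
f = D/(M - 1) = 30/(6.45 - 1) = 5.505 cm.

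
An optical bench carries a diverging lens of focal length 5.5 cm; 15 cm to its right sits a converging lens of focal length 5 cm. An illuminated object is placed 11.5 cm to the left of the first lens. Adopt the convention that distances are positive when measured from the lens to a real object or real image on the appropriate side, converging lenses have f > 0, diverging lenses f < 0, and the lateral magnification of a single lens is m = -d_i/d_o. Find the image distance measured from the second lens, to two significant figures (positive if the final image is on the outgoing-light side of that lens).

First lens: d_i1 = 1/(1/(-5.5) - 1/11.5) = -3.721 cm.
With d_i1 < 0 the first image is virtual and lies on the object side; the object distance for lens 2 is d_o2 = 15 - (-3.721) = 18.721 cm.
Second lens: d_i2 = 1/(1/5 - 1/(18.721)) = 6.822 cm.

6.8 cm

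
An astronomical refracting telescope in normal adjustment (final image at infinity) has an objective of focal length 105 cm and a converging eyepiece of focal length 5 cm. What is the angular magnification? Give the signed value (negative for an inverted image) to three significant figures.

M = -f_obj/f_eye = -105/(5) = -21.000.

-21.0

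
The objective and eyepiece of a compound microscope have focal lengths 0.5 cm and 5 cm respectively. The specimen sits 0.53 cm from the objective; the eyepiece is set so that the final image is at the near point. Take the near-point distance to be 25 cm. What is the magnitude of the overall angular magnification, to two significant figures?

Objective: 1/d_i = 1/f_obj - 1/d_o = 1/0.5 - 1/0.53 = 0.11321 cm^-1, so d_i = 8.833 cm.
m_obj = -d_i/d_o = -8.833/0.53 = -16.667.
Eyepiece angular magnification (image at near point): M_eye = 1 + D/f_e = 1 + 25/5 = 6.000.
Overall M = m_obj x M_eye = (-16.667)(6.000) = -100.00.
|M| = 100.00.

100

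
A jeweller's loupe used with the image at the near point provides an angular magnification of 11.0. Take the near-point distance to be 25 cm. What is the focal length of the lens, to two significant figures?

For the image at the near point, M = 1 + D/f.
f = D/(M - 1) = 25/(11.0 - 1) = 2.500 cm.

2.5 cm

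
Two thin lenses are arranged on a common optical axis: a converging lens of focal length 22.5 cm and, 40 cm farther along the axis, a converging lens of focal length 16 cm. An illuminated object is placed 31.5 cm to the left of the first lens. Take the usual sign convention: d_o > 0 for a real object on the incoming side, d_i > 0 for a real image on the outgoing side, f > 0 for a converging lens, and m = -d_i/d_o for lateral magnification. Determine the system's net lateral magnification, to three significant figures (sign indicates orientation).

First lens: d_i1 = 1/(1/22.5 - 1/31.5) = 78.750 cm.
m_1 = -(78.750)/31.5 = -2.5000.
This image would form 78.750 cm past lens 1, i.e. 38.750 cm beyond lens 2, so it is a virtual object for lens 2: d_o2 = 40 - 78.750 = -38.750 cm.
Second lens: d_i2 = 1/(1/16 - 1/(-38.750)) = 11.324 cm.
m_2 = -(11.324)/(-38.750) = 0.2922.
The system's lateral magnification is m_1 m_2 = (-2.5000)(0.2922) = -0.7306.

-0.731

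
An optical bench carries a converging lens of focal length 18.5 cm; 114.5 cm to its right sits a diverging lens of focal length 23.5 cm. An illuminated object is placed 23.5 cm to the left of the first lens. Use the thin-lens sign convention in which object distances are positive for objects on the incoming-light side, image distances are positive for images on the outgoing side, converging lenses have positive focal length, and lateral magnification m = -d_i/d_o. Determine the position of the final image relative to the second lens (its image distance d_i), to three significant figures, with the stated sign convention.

-12.7 cm

Applying the thin-lens equation to the first lens, 1/18.5 = 1/23.5 + 1/d_i1, which gives d_i1 = 86.950 cm.
The intermediate image is 86.950 cm to the right of lens 1, so d_o2 = L - d_i1 = 114.5 - 86.950 = 27.550 cm.
Applying the thin-lens equation again with f_2 = -23.5 cm and d_o2 = 27.550 cm gives d_i2 = -12.682 cm.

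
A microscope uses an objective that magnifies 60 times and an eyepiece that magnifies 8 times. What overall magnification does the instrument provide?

480

The overall magnification of a compound microscope is the product of the objective and eyepiece magnifications:
M = M_obj x M_eye = 60 x 8 = 480.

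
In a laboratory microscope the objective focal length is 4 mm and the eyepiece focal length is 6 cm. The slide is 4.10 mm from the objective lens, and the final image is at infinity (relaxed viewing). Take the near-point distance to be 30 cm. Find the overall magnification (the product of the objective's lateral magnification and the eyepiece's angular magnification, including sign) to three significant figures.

Convert to cm: f_obj = 4 mm = 0.4 cm; d_o = 4.10 mm = 0.41 cm.
Objective: 1/d_i = 1/f_obj - 1/d_o = 1/0.4 - 1/0.41 = 0.06098 cm^-1, so d_i = 16.400 cm.
m_obj = -d_i/d_o = -16.400/0.41 = -40.000.
Eyepiece angular magnification (image at infinity): M_eye = D/f_e = 30/6 = 5.000.
Overall M = m_obj x M_eye = (-40.000)(5.000) = -200.00.

-200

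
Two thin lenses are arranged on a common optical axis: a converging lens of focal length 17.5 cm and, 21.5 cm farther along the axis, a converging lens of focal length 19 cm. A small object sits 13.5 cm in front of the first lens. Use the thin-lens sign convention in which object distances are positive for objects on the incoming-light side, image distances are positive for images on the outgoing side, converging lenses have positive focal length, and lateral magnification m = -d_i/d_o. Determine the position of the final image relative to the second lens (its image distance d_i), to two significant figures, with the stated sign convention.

25 cm

Lens 1: 1/d_i1 = 1/f_1 - 1/d_o1 = 1/17.5 - 1/13.5 = -0.01693 cm^-1, so d_i1 = -59.063 cm.
The intermediate image is virtual, 59.063 cm to the left of lens 1, so d_o2 = L - d_i1 = 21.5 - (-59.063) = 80.562 cm.
Lens 2: 1/d_i2 = 1/f_2 - 1/d_o2 = 1/19 - 1/(80.562) = 0.04022 cm^-1, so d_i2 = 24.864 cm.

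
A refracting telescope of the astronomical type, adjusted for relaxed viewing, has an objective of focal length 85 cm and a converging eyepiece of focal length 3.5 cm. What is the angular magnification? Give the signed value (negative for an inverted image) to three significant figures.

M = -f_obj/f_eye = -85/(3.5) = -24.286.

-24.3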